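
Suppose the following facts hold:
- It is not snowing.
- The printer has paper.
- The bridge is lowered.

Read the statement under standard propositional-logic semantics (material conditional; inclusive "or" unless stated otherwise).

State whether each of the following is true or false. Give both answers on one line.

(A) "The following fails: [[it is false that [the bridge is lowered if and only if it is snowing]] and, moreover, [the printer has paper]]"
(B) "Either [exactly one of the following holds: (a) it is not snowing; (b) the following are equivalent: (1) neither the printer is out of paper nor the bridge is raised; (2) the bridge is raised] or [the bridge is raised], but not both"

Let R = "the bridge is raised" (F), P = "it is snowing" (F), Q = "the printer has paper" (T).

(A): Formalization: ~(~(~R <-> P) & Q)

~R = ~F = T
~R <-> P = T <-> F = F
~(~R <-> P) = ~F = T
~(~R <-> P) & Q = T & T = T
~(~(~R <-> P) & Q) = ~T = F
Hence (A) is false.

(B): Formalization: (~P xor ((~Q nor R) <-> R)) xor R

~P = ~F = T
~Q = ~T = F
~Q nor R = F nor F = T
(~Q nor R) <-> R = T <-> F = F
~P xor ((~Q nor R) <-> R) = T xor F = T
(~P xor ((~Q nor R) <-> R)) xor R = T xor F = T
So (B) is true.

(A) false / (B) true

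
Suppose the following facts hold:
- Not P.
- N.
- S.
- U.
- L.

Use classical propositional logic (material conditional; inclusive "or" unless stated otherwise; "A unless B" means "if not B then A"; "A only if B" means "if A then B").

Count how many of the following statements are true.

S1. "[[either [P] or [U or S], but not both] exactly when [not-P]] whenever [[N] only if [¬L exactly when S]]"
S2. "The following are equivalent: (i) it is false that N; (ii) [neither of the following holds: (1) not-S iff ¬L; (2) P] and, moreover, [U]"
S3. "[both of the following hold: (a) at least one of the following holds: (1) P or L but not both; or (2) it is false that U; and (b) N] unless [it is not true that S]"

3

S1: This is (N -> (not L iff S)) -> ((P xor (U or S)) iff not P).

not L = not True = False
not L iff S = False iff True = False
N -> (not L iff S) = True -> False = False
U or S = True or True = True
P xor (U or S) = False xor True = True
not P = not False = True
(P xor (U or S)) iff not P = True iff True = True
(N -> (not L iff S)) -> ((P xor (U or S)) iff not P) = False -> True = True
Thus S1 is true.

S2: Formalization: not N iff (((not S iff not L) nor P) and U)

not N = not True = False
not S = not True = False
not L = not True = False
not S iff not L = False iff False = True
(not S iff not L) nor P = True nor False = False
((not S iff not L) nor P) and U = False and True = False
not N iff (((not S iff not L) nor P) and U) = False iff False = True
Thus S2 is true.

S3: This is (((P xor L) or not U) and N) or not S.

P xor L = False xor True = True
not U = not True = False
(P xor L) or not U = True or False = True
((P xor L) or not U) and N = True and True = True
not S = not True = False
(((P xor L) or not U) and N) or not S = True or False = True
So S3 is true.

Count: 3.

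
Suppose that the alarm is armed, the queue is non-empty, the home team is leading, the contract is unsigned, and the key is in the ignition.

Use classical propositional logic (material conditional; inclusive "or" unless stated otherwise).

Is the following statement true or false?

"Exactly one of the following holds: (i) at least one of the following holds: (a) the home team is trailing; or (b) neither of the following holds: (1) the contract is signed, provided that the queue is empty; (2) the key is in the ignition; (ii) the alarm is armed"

Let H = "the home team is leading" (T), K = "the queue is empty" (F), M = "the contract is signed" (F), S = "the key is in the ignition" (T), P = "the alarm is armed" (T).
In symbols: (¬H ∨ ((K → M) ↓ S)) ⊕ P

¬H = ¬T = F
K → M = F → F = T
(K → M) ↓ S = T ↓ T = F
¬H ∨ ((K → M) ↓ S) = F ∨ F = F
(¬H ∨ ((K → M) ↓ S)) ⊕ P = F ⊕ T = T

True.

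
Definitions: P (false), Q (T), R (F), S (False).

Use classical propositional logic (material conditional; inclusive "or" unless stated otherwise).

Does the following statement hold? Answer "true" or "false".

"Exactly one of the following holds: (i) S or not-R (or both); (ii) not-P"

Parsed as (S | ~R) xor ~P

~R = ~F = T
S | ~R = F | T = T
~P = ~F = T
(S | ~R) xor ~P = T xor T = F

False.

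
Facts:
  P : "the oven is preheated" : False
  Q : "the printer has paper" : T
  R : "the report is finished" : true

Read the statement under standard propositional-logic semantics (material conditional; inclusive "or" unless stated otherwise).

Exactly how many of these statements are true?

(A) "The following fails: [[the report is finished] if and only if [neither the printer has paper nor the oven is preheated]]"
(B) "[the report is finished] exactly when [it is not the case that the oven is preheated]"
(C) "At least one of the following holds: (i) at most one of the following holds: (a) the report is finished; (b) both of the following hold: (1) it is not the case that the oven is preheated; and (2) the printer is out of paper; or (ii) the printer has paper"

3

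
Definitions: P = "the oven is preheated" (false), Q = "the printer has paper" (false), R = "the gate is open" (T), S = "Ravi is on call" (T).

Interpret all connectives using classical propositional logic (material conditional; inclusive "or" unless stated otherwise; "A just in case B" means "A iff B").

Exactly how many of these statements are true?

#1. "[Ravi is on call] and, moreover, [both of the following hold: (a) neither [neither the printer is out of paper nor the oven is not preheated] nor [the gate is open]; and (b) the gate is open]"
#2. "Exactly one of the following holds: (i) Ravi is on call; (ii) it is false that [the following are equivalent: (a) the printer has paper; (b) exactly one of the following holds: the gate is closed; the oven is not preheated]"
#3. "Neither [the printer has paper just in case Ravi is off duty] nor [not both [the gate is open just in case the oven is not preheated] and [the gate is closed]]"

0

#1: Formalization: S ∧ (((¬Q ↓ ¬P) ↓ R) ∧ R)

¬Q = ¬F = T
¬P = ¬F = T
¬Q ↓ ¬P = T ↓ T = F
(¬Q ↓ ¬P) ↓ R = F ↓ T = F
((¬Q ↓ ¬P) ↓ R) ∧ R = F ∧ T = F
S ∧ (((¬Q ↓ ¬P) ↓ R) ∧ R) = T ∧ F = F
Hence #1 is false.

#2: In symbols: S ⊕ ¬(Q ↔ (¬R ⊕ ¬P))

¬R = ¬T = F
¬P = ¬F = T
¬R ⊕ ¬P = F ⊕ T = T
Q ↔ (¬R ⊕ ¬P) = F ↔ T = F
¬(Q ↔ (¬R ⊕ ¬P)) = ¬F = T
S ⊕ ¬(Q ↔ (¬R ⊕ ¬P)) = T ⊕ T = F
So #2 is false.

#3: Parsed as (Q ↔ ¬S) ↓ ((R ↔ ¬P) ↑ ¬R)

¬S = ¬T = F
Q ↔ ¬S = F ↔ F = T
¬P = ¬F = T
R ↔ ¬P = T ↔ T = T
¬R = ¬T = F
(R ↔ ¬P) ↑ ¬R = T ↑ F = T
(Q ↔ ¬S) ↓ ((R ↔ ¬P) ↑ ¬R) = T ↓ T = F
So #3 is false.

True statements: 0 (none).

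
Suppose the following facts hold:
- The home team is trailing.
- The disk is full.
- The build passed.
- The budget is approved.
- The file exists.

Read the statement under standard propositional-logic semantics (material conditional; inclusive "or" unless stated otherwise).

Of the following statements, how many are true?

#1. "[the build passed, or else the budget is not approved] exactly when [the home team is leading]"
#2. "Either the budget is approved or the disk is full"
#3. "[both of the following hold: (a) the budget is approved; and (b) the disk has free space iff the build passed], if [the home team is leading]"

Let R = "the build passed" (T), Q = "the budget is approved" (T), W = "the home team is leading" (F), U = "the disk is full" (T).

#1: Formalization: (R ∨ ¬Q) ↔ W

¬Q = ¬T = F
R ∨ ¬Q = T ∨ F = T
(R ∨ ¬Q) ↔ W = T ↔ F = F
Thus #1 is false.

#2: Parsed as Q ∨ U

Q ∨ U = T ∨ T = T
Hence #2 is true.

#3: This is W → (Q ∧ (¬U ↔ R)).

¬U = ¬T = F
¬U ↔ R = F ↔ T = F
Q ∧ (¬U ↔ R) = T ∧ F = F
W → (Q ∧ (¬U ↔ R)) = F → F = T
So #3 is true.

Count: 2.

2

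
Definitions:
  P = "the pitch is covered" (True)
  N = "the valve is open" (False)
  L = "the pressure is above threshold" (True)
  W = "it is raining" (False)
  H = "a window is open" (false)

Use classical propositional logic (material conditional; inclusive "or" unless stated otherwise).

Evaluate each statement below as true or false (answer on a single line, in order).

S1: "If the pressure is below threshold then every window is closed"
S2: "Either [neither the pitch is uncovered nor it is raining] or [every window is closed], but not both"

S1 true, S2 false

S1: This is ~L -> ~H.

~L = ~T = F
~H = ~F = T
~L -> ~H = F -> T = T
Hence S1 is true.

S2: Parsed as (~P nor W) xor ~H

~P = ~T = F
~P nor W = F nor F = T
~H = ~F = T
(~P nor W) xor ~H = T xor T = F
Thus S2 is false.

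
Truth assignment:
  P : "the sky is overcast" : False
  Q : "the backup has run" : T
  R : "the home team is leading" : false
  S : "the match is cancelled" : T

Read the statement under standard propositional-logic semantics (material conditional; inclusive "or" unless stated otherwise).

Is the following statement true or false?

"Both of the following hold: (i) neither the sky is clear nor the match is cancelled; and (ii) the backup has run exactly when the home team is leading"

This is (¬P ↓ S) ∧ (Q ↔ R).

¬P = ¬F = T
¬P ↓ S = T ↓ T = F
Q ↔ R = T ↔ F = F
(¬P ↓ S) ∧ (Q ↔ R) = F ∧ F = F

The statement is false.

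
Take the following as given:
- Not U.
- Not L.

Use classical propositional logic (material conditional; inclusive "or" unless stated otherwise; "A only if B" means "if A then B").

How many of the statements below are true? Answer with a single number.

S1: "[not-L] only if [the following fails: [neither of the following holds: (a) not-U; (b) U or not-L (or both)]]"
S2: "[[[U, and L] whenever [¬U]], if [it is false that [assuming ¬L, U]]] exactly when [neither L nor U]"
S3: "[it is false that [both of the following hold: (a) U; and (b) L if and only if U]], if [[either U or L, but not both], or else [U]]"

S1: Formalization: not L -> not (not U nor (U or not L))

not L = not False = True
not U = not False = True
not L = not False = True
U or not L = False or True = True
not U nor (U or not L) = True nor True = False
not (not U nor (U or not L)) = not False = True
not L -> not (not U nor (U or not L)) = True -> True = True
Thus S1 is true.

S2: Parsed as (not (not L -> U) -> (not U -> (U and L))) iff (L nor U)

not L = not False = True
not L -> U = True -> False = False
not (not L -> U) = not False = True
not U = not False = True
U and L = False and False = False
not U -> (U and L) = True -> False = False
not (not L -> U) -> (not U -> (U and L)) = True -> False = False
L nor U = False nor False = True
(not (not L -> U) -> (not U -> (U and L))) iff (L nor U) = False iff True = False
So S2 is false.

S3: Formalization: ((U xor L) or U) -> not (U and (L iff U))

U xor L = False xor False = False
(U xor L) or U = False or False = False
L iff U = False iff False = True
U and (L iff U) = False and True = False
not (U and (L iff U)) = not False = True
((U xor L) or U) -> not (U and (L iff U)) = False -> True = True
So S3 is true.

True statements: 2.

2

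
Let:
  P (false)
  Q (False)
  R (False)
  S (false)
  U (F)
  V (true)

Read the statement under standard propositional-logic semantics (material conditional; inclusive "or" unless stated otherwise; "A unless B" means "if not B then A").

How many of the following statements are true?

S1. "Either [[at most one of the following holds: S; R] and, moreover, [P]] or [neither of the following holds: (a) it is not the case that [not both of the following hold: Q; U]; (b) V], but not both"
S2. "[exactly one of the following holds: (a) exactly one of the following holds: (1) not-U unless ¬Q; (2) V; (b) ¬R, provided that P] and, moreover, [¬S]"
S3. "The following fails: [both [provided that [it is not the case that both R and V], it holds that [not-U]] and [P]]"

S1: This is ((S nand R) and P) xor (not (Q nand U) nor V).

S nand R = False nand False = True
(S nand R) and P = True and False = False
Q nand U = False nand False = True
not (Q nand U) = not True = False
not (Q nand U) nor V = False nor True = False
((S nand R) and P) xor (not (Q nand U) nor V) = False xor False = False
Hence S1 is false.

S2: Formalization: (((not U or not Q) xor V) xor (P -> not R)) and not S

not U = not False = True
not Q = not False = True
not U or not Q = True or True = True
(not U or not Q) xor V = True xor True = False
not R = not False = True
P -> not R = False -> True = True
((not U or not Q) xor V) xor (P -> not R) = False xor True = True
not S = not False = True
(((not U or not Q) xor V) xor (P -> not R)) and not S = True and True = True
Hence S2 is true.

S3: Formalization: not (((R nand V) -> not U) and P)

R nand V = False nand True = True
not U = not False = True
(R nand V) -> not U = True -> True = True
((R nand V) -> not U) and P = True and False = False
not (((R nand V) -> not U) and P) = not False = True
Thus S3 is true.

True statements: 2 (S2, S3).

2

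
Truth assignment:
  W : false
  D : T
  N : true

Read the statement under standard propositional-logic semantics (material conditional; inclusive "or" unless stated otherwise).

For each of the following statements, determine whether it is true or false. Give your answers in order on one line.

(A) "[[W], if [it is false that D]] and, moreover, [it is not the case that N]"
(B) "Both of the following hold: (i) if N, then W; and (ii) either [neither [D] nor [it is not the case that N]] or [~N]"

(A): This is (not D -> W) and not N.

not D = not True = False
not D -> W = False -> False = True
not N = not True = False
(not D -> W) and not N = True and False = False
Thus (A) is false.

(B): This is (N -> W) and ((D nor not N) or not N).

N -> W = True -> False = False
not N = not True = False
D nor not N = True nor False = False
not N = not True = False
(D nor not N) or not N = False or False = False
(N -> W) and ((D nor not N) or not N) = False and False = False
Hence (B) is false.

(A) false / (B) false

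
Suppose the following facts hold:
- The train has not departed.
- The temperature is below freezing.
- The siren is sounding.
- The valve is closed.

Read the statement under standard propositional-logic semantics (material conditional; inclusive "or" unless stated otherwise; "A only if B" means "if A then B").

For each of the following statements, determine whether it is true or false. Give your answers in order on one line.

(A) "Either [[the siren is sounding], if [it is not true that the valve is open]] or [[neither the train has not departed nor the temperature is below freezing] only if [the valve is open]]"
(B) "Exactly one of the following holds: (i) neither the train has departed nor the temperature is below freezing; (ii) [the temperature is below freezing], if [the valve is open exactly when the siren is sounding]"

(A) T / (B) T

Let S = "the valve is open" (F), R = "the siren is sounding" (T), P = "the train has departed" (F), Q = "the temperature is below freezing" (T).

(A): In symbols: (¬S → R) ∨ ((¬P ↓ Q) → S)

¬S = ¬F = T
¬S → R = T → T = T
¬P = ¬F = T
¬P ↓ Q = T ↓ T = F
(¬P ↓ Q) → S = F → F = T
(¬S → R) ∨ ((¬P ↓ Q) → S) = T ∨ T = T
Hence (A) is true.

(B): This is (P ↓ Q) ⊕ ((S ↔ R) → Q).

P ↓ Q = F ↓ T = F
S ↔ R = F ↔ T = F
(S ↔ R) → Q = F → T = T
(P ↓ Q) ⊕ ((S ↔ R) → Q) = F ⊕ T = T
Hence (B) is true.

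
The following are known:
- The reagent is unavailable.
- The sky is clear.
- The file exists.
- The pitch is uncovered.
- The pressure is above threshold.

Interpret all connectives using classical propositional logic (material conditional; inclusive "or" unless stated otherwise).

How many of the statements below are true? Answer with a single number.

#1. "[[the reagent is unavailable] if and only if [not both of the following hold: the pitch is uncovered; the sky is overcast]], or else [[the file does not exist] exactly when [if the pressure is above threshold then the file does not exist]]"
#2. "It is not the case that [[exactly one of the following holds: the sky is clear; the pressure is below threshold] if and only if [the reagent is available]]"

2

Let N = "the reagent is available" (F), V = "the pitch is covered" (F), W = "the sky is overcast" (F), K = "the file exists" (T), S = "the pressure is above threshold" (T).

#1: Parsed as (¬N ↔ (¬V ↑ W)) ∨ (¬K ↔ (S → ¬K))

¬N = ¬F = T
¬V = ¬F = T
¬V ↑ W = T ↑ F = T
¬N ↔ (¬V ↑ W) = T ↔ T = T
¬K = ¬T = F
¬K = ¬T = F
S → ¬K = T → F = F
¬K ↔ (S → ¬K) = F ↔ F = T
(¬N ↔ (¬V ↑ W)) ∨ (¬K ↔ (S → ¬K)) = T ∨ T = T
So #1 is true.

#2: Parsed as ¬((¬W ⊕ ¬S) ↔ N)

¬W = ¬F = T
¬S = ¬T = F
¬W ⊕ ¬S = T ⊕ F = T
(¬W ⊕ ¬S) ↔ N = T ↔ F = F
¬((¬W ⊕ ¬S) ↔ N) = ¬F = T
Hence #2 is true.

2 of the 2 statements are true (#1, #2).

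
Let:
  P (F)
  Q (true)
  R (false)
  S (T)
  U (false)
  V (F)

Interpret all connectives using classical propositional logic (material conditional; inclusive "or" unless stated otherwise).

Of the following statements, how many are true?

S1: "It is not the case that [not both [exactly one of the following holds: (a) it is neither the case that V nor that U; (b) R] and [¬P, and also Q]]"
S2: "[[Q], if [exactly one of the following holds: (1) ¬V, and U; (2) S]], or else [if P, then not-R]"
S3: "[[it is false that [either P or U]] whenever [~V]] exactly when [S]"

S1: This is ~(((V nor U) xor R) nand (~P & Q)).

V nor U = F nor F = T
(V nor U) xor R = T xor F = T
~P = ~F = T
~P & Q = T & T = T
((V nor U) xor R) nand (~P & Q) = T nand T = F
~(((V nor U) xor R) nand (~P & Q)) = ~F = T
Thus S1 is true.

S2: In symbols: (((~V & U) xor S) -> Q) | (P -> ~R)

~V = ~F = T
~V & U = T & F = F
(~V & U) xor S = F xor T = T
((~V & U) xor S) -> Q = T -> T = T
~R = ~F = T
P -> ~R = F -> T = T
(((~V & U) xor S) -> Q) | (P -> ~R) = T | T = T
Hence S2 is true.

S3: Parsed as (~V -> ~(P | U)) <-> S

~V = ~F = T
P | U = F | F = F
~(P | U) = ~F = T
~V -> ~(P | U) = T -> T = T
(~V -> ~(P | U)) <-> S = T <-> T = T
So S3 is true.

Count: 3.

3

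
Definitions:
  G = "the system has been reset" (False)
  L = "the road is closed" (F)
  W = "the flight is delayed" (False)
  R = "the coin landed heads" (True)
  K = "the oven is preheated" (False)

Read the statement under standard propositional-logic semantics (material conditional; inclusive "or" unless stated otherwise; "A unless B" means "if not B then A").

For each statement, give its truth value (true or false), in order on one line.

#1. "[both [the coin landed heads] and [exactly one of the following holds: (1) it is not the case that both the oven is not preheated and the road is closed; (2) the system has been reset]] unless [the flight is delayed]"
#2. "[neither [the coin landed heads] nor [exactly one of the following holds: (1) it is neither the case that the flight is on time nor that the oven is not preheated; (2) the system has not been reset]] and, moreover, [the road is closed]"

#1: Formalization: (R ∧ ((¬K ↑ L) ⊕ G)) ∨ W

¬K = ¬F = T
¬K ↑ L = T ↑ F = T
(¬K ↑ L) ⊕ G = T ⊕ F = T
R ∧ ((¬K ↑ L) ⊕ G) = T ∧ T = T
(R ∧ ((¬K ↑ L) ⊕ G)) ∨ W = T ∨ F = T
Thus #1 is true.

#2: This is (R ↓ ((¬W ↓ ¬K) ⊕ ¬G)) ∧ L.

¬W = ¬F = T
¬K = ¬F = T
¬W ↓ ¬K = T ↓ T = F
¬G = ¬F = T
(¬W ↓ ¬K) ⊕ ¬G = F ⊕ T = T
R ↓ ((¬W ↓ ¬K) ⊕ ¬G) = T ↓ T = F
(R ↓ ((¬W ↓ ¬K) ⊕ ¬G)) ∧ L = F ∧ F = F
Thus #2 is false.

#1 T / #2 F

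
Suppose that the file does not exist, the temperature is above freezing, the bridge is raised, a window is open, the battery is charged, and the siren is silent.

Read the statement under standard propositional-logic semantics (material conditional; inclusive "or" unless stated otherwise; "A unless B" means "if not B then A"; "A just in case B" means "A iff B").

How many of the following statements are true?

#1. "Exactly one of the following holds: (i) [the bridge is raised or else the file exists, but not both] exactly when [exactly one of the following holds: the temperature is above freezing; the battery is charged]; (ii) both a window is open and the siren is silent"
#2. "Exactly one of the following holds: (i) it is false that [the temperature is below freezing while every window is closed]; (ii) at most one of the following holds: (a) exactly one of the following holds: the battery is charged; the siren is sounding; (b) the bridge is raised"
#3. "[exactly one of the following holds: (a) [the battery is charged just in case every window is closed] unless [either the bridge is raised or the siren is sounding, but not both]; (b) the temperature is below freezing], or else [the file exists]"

Let V = "the bridge is raised" (T), N = "the file exists" (F), G = "the temperature is below freezing" (F), R = "the battery is charged" (T), Q = "a window is open" (T), U = "the siren is sounding" (F).

#1: Formalization: ((V xor N) <-> (~G xor R)) xor (Q & ~U)

V xor N = T xor F = T
~G = ~F = T
~G xor R = T xor T = F
(V xor N) <-> (~G xor R) = T <-> F = F
~U = ~F = T
Q & ~U = T & T = T
((V xor N) <-> (~G xor R)) xor (Q & ~U) = F xor T = T
So #1 is true.

#2: Parsed as ~(G & ~Q) xor ((R xor U) nand V)

~Q = ~T = F
G & ~Q = F & F = F
~(G & ~Q) = ~F = T
R xor U = T xor F = T
(R xor U) nand V = T nand T = F
~(G & ~Q) xor ((R xor U) nand V) = T xor F = T
Thus #2 is true.

#3: This is (((R <-> ~Q) | (V xor U)) xor G) | N.

~Q = ~T = F
R <-> ~Q = T <-> F = F
V xor U = T xor F = T
(R <-> ~Q) | (V xor U) = F | T = T
((R <-> ~Q) | (V xor U)) xor G = T xor F = T
(((R <-> ~Q) | (V xor U)) xor G) | N = T | F = T
Hence #3 is true.

3 of the 3 statements are true (#1, #2, #3).

3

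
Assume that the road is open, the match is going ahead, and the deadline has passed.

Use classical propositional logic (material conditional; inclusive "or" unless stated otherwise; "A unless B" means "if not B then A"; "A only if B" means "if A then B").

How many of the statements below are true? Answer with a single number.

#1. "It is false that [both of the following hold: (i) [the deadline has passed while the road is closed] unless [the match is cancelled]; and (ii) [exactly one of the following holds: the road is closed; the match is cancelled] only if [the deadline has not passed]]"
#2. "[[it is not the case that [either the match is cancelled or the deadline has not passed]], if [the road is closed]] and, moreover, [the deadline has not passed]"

Let R = "the deadline has passed" (True), P = "the road is closed" (False), Q = "the match is cancelled" (False).

#1: Parsed as not (((R and P) or Q) and ((P xor Q) -> not R))

R and P = True and False = False
(R and P) or Q = False or False = False
P xor Q = False xor False = False
not R = not True = False
(P xor Q) -> not R = False -> False = True
((R and P) or Q) and ((P xor Q) -> not R) = False and True = False
not (((R and P) or Q) and ((P xor Q) -> not R)) = not False = True
Hence #1 is true.

#2: Parsed as (P -> not (Q or not R)) and not R

not R = not True = False
Q or not R = False or False = False
not (Q or not R) = not False = True
P -> not (Q or not R) = False -> True = True
not R = not True = False
(P -> not (Q or not R)) and not R = True and False = False
So #2 is false.

Count: 1.

1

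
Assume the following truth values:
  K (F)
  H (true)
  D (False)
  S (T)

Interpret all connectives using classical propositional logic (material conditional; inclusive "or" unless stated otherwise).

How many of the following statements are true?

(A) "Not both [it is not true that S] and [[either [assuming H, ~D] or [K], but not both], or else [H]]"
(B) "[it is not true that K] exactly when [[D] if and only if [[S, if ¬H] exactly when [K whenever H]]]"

2

(A): In symbols: not S nand (((H -> not D) xor K) or H)

not S = not True = False
not D = not False = True
H -> not D = True -> True = True
(H -> not D) xor K = True xor False = True
((H -> not D) xor K) or H = True or True = True
not S nand (((H -> not D) xor K) or H) = False nand True = True
Hence (A) is true.

(B): This is not K iff (D iff ((not H -> S) iff (H -> K))).

not K = not False = True
not H = not True = False
not H -> S = False -> True = True
H -> K = True -> False = False
(not H -> S) iff (H -> K) = True iff False = False
D iff ((not H -> S) iff (H -> K)) = False iff False = True
not K iff (D iff ((not H -> S) iff (H -> K))) = True iff True = True
Hence (B) is true.

Count: 2.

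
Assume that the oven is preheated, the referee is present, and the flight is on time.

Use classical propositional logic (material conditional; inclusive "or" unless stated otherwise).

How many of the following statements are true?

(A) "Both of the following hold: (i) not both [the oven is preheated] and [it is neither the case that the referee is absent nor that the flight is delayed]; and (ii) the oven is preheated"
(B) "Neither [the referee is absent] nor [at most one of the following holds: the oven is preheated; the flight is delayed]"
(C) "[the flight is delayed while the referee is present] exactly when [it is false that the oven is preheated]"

1

Let G = "the oven is preheated" (T), R = "the referee is present" (T), Q = "the flight is delayed" (F).

(A): In symbols: (G nand (~R nor Q)) & G

~R = ~T = F
~R nor Q = F nor F = T
G nand (~R nor Q) = T nand T = F
(G nand (~R nor Q)) & G = F & T = F
Thus (A) is false.

(B): This is ~R nor (G nand Q).

~R = ~T = F
G nand Q = T nand F = T
~R nor (G nand Q) = F nor T = F
So (B) is false.

(C): Formalization: (Q & R) <-> ~G

Q & R = F & T = F
~G = ~T = F
(Q & R) <-> ~G = F <-> F = T
Hence (C) is true.

Count: 1.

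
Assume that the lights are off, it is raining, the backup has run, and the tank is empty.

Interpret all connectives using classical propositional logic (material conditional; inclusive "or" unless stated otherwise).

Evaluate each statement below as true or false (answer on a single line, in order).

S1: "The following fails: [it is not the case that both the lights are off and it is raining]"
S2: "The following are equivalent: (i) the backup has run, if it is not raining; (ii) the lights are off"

Let S = "the lights are on" (False), W = "it is raining" (True), N = "the backup has run" (True).

S1: Formalization: not (not S nand W)

not S = not False = True
not S nand W = True nand True = False
not (not S nand W) = not False = True
Hence S1 is true.

S2: This is (not W -> N) iff not S.

not W = not True = False
not W -> N = False -> True = True
not S = not False = True
(not W -> N) iff not S = True iff True = True
Hence S2 is true.

S1 True; S2 True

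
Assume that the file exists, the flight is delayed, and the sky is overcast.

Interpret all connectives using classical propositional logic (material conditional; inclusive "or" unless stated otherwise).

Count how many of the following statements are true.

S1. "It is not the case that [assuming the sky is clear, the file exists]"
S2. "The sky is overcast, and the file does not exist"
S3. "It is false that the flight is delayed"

Let R = "the sky is overcast" (T), P = "the file exists" (T), Q = "the flight is delayed" (T).

S1: This is ¬(¬R → P).

¬R = ¬T = F
¬R → P = F → T = T
¬(¬R → P) = ¬T = F
Thus S1 is false.

S2: This is R ∧ ¬P.

¬P = ¬T = F
R ∧ ¬P = T ∧ F = F
Thus S2 is false.

S3: This is ¬Q.

¬Q = ¬T = F
Hence S3 is false.

0 of the 3 statements are true (none).

0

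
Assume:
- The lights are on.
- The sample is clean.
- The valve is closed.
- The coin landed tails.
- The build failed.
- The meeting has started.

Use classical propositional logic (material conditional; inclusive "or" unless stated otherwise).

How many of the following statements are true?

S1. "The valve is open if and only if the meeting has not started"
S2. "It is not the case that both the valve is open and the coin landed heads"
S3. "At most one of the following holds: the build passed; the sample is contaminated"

3

Let U = "the valve is open" (F), R = "the meeting has started" (T), V = "the coin landed heads" (F), L = "the build passed" (F), D = "the sample is contaminated" (F).

S1: This is U ↔ ¬R.

¬R = ¬T = F
U ↔ ¬R = F ↔ F = T
So S1 is true.

S2: Parsed as U ↑ V

U ↑ V = F ↑ F = T
Thus S2 is true.

S3: In symbols: L ↑ D

L ↑ D = F ↑ F = T
So S3 is true.

Count: 3.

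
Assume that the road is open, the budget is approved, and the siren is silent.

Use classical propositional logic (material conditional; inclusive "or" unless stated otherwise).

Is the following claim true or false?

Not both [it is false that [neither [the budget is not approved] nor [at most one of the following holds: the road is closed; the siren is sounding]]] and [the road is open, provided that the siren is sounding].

Let H = "the budget is approved" (True), K = "the road is closed" (False), D = "the siren is sounding" (False).
In symbols: not (not H nor (K nand D)) nand (D -> not K)

not H = not True = False
K nand D = False nand False = True
not H nor (K nand D) = False nor True = False
not (not H nor (K nand D)) = not False = True
not K = not False = True
D -> not K = False -> True = True
not (not H nor (K nand D)) nand (D -> not K) = True nand True = False

False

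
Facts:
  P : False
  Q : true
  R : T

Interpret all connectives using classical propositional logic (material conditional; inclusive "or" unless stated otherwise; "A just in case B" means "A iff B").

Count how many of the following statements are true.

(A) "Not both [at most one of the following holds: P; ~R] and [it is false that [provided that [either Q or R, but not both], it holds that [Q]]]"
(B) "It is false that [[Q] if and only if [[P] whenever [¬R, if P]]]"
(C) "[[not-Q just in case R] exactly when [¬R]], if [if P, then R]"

(A): This is (P nand not R) nand not ((Q xor R) -> Q).

not R = not True = False
P nand not R = False nand False = True
Q xor R = True xor True = False
(Q xor R) -> Q = False -> True = True
not ((Q xor R) -> Q) = not True = False
(P nand not R) nand not ((Q xor R) -> Q) = True nand False = True
Thus (A) is true.

(B): Formalization: not (Q iff ((P -> not R) -> P))

not R = not True = False
P -> not R = False -> False = True
(P -> not R) -> P = True -> False = False
Q iff ((P -> not R) -> P) = True iff False = False
not (Q iff ((P -> not R) -> P)) = not False = True
Hence (B) is true.

(C): Parsed as (P -> R) -> ((not Q iff R) iff not R)

P -> R = False -> True = True
not Q = not True = False
not Q iff R = False iff True = False
not R = not True = False
(not Q iff R) iff not R = False iff False = True
(P -> R) -> ((not Q iff R) iff not R) = True -> True = True
Thus (C) is true.

True statements: 3 ((A), (B), (C)).

3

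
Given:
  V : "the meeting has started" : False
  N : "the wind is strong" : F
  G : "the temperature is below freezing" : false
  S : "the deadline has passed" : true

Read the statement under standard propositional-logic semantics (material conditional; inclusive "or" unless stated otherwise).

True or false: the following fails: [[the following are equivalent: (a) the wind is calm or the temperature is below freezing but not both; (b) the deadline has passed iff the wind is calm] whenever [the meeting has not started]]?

false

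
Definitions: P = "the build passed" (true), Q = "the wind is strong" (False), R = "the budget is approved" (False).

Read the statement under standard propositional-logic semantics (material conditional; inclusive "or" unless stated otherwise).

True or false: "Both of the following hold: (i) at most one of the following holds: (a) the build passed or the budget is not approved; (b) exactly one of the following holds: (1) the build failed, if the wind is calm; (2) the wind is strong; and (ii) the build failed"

Values: P=T, R=F, Q=F.
In symbols: ((P | ~R) nand ((~Q -> ~P) xor Q)) & ~P

~R = ~F = T
P | ~R = T | T = T
~Q = ~F = T
~P = ~T = F
~Q -> ~P = T -> F = F
(~Q -> ~P) xor Q = F xor F = F
(P | ~R) nand ((~Q -> ~P) xor Q) = T nand F = T
~P = ~T = F
((P | ~R) nand ((~Q -> ~P) xor Q)) & ~P = T & F = F

The statement is false.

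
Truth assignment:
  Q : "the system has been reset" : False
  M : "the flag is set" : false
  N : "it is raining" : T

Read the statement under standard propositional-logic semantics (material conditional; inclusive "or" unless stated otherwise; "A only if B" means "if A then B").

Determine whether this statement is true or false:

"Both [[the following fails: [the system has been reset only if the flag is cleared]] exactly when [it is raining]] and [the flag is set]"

Formalization: (¬(Q → ¬M) ↔ N) ∧ M

¬M = ¬F = T
Q → ¬M = F → T = T
¬(Q → ¬M) = ¬T = F
¬(Q → ¬M) ↔ N = F ↔ T = F
(¬(Q → ¬M) ↔ N) ∧ M = F ∧ F = F

The statement is false.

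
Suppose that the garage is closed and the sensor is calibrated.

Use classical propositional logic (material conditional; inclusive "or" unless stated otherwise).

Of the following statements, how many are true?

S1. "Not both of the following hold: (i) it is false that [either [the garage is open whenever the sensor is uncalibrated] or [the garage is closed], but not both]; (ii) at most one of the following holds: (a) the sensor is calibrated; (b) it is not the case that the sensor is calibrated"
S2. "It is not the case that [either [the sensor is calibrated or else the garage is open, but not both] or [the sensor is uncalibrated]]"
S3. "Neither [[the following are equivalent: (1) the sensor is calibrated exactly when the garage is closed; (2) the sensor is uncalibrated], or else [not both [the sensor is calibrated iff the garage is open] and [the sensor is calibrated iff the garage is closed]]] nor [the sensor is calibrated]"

Let W = "the sensor is calibrated" (True), K = "the garage is closed" (True).

S1: Formalization: not ((not W -> not K) xor K) nand (W nand not W)

not W = not True = False
not K = not True = False
not W -> not K = False -> False = True
(not W -> not K) xor K = True xor True = False
not ((not W -> not K) xor K) = not False = True
not W = not True = False
W nand not W = True nand False = True
not ((not W -> not K) xor K) nand (W nand not W) = True nand True = False
Thus S1 is false.

S2: This is not ((W xor not K) or not W).

not K = not True = False
W xor not K = True xor False = True
not W = not True = False
(W xor not K) or not W = True or False = True
not ((W xor not K) or not W) = not True = False
Hence S2 is false.

S3: Parsed as (((W iff K) iff not W) or ((W iff not K) nand (W iff K))) nor W

W iff K = True iff True = True
not W = not True = False
(W iff K) iff not W = True iff False = False
not K = not True = False
W iff not K = True iff False = False
W iff K = True iff True = True
(W iff not K) nand (W iff K) = False nand True = True
((W iff K) iff not W) or ((W iff not K) nand (W iff K)) = False or True = True
(((W iff K) iff not W) or ((W iff not K) nand (W iff K))) nor W = True nor True = False
Hence S3 is false.

0 of the 3 statements are true (none).

0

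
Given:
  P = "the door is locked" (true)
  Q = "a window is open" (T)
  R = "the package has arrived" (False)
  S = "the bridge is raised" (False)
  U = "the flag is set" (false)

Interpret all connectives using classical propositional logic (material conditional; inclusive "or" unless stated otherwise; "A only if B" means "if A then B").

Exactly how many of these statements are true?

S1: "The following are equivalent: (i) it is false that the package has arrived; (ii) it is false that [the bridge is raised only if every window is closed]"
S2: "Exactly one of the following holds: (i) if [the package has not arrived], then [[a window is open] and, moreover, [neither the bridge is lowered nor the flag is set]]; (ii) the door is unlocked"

S1: Formalization: ~R <-> ~(S -> ~Q)

~R = ~F = T
~Q = ~T = F
S -> ~Q = F -> F = T
~(S -> ~Q) = ~T = F
~R <-> ~(S -> ~Q) = T <-> F = F
So S1 is false.

S2: Formalization: (~R -> (Q & (~S nor U))) xor ~P

~R = ~F = T
~S = ~F = T
~S nor U = T nor F = F
Q & (~S nor U) = T & F = F
~R -> (Q & (~S nor U)) = T -> F = F
~P = ~T = F
(~R -> (Q & (~S nor U))) xor ~P = F xor F = F
Thus S2 is false.

True statements: 0 (none).

0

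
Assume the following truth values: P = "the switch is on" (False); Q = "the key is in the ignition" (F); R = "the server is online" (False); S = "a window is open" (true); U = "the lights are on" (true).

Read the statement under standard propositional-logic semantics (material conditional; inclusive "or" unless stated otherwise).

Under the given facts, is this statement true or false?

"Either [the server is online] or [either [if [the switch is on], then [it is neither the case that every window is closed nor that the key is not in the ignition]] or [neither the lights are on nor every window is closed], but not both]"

The statement is true.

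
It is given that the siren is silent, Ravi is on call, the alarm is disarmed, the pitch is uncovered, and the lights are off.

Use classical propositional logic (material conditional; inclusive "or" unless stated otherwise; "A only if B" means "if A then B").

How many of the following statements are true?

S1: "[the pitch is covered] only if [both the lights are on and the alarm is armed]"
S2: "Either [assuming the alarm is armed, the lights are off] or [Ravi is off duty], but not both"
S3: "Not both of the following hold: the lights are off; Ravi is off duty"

3

Let S = "the pitch is covered" (F), U = "the lights are on" (F), R = "the alarm is armed" (F), Q = "Ravi is on call" (T).

S1: Parsed as S -> (U & R)

U & R = F & F = F
S -> (U & R) = F -> F = T
Thus S1 is true.

S2: This is (R -> ~U) xor ~Q.

~U = ~F = T
R -> ~U = F -> T = T
~Q = ~T = F
(R -> ~U) xor ~Q = T xor F = T
Hence S2 is true.

S3: This is ~U nand ~Q.

~U = ~F = T
~Q = ~T = F
~U nand ~Q = T nand F = T
So S3 is true.

True statements: 3.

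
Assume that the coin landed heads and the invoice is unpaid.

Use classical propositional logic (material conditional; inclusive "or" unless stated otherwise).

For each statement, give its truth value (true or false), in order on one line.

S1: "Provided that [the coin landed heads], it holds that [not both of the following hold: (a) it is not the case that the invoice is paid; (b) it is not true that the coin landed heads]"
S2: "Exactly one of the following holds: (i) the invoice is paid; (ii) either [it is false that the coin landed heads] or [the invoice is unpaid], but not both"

S1 True; S2 True

Let D = "the coin landed heads" (T), N = "the invoice is paid" (F).

S1: Formalization: D -> (~N nand ~D)

~N = ~F = T
~D = ~T = F
~N nand ~D = T nand F = T
D -> (~N nand ~D) = T -> T = T
So S1 is true.

S2: Formalization: N xor (~D xor ~N)

~D = ~T = F
~N = ~F = T
~D xor ~N = F xor T = T
N xor (~D xor ~N) = F xor T = T
Hence S2 is true.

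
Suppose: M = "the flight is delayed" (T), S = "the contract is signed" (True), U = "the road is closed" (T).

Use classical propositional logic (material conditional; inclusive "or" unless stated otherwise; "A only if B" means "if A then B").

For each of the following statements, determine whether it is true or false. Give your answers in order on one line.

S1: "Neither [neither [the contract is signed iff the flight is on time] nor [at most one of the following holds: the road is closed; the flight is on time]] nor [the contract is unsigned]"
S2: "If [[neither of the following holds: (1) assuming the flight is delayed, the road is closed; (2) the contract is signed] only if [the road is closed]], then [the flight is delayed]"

S1 true; S2 true

S1: This is ((S iff not M) nor (U nand not M)) nor not S.

not M = not True = False
S iff not M = True iff False = False
not M = not True = False
U nand not M = True nand False = True
(S iff not M) nor (U nand not M) = False nor True = False
not S = not True = False
((S iff not M) nor (U nand not M)) nor not S = False nor False = True
So S1 is true.

S2: In symbols: (((M -> U) nor S) -> U) -> M

M -> U = True -> True = True
(M -> U) nor S = True nor True = False
((M -> U) nor S) -> U = False -> True = True
(((M -> U) nor S) -> U) -> M = True -> True = True
Hence S2 is true.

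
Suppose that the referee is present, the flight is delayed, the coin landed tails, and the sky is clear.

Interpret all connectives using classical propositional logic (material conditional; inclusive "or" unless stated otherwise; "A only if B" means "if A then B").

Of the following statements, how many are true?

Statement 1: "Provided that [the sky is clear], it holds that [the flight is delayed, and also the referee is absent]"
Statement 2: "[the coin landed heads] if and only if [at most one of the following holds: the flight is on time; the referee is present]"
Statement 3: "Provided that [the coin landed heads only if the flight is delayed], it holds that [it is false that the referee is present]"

0

Let Q = "the sky is overcast" (F), V = "the flight is delayed" (T), S = "the referee is present" (T), R = "the coin landed heads" (F).

Statement 1: In symbols: ¬Q → (V ∧ ¬S)

¬Q = ¬F = T
¬S = ¬T = F
V ∧ ¬S = T ∧ F = F
¬Q → (V ∧ ¬S) = T → F = F
Hence Statement 1 is false.

Statement 2: Formalization: R ↔ (¬V ↑ S)

¬V = ¬T = F
¬V ↑ S = F ↑ T = T
R ↔ (¬V ↑ S) = F ↔ T = F
Thus Statement 2 is false.

Statement 3: Parsed as (R → V) → ¬S

R → V = F → T = T
¬S = ¬T = F
(R → V) → ¬S = T → F = F
Hence Statement 3 is false.

True statements: 0 (none).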